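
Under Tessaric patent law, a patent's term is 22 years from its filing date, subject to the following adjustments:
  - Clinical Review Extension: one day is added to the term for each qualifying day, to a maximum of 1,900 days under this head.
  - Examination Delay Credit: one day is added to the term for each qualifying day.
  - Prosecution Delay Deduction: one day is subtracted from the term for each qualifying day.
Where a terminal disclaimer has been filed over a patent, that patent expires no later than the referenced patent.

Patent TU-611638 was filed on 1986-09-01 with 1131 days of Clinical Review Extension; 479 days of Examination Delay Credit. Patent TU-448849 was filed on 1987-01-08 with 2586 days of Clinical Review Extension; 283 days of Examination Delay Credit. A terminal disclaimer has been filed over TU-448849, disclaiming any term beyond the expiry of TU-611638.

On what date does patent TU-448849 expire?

Natural term of TU-448849:
  Base: filing + 22 years → 8 January 2009.
  Clinical Review Extension: 2586 days claimed exceeds the 1900-day cap, so +1900 days → 23 March 2014.
  Examination Delay Credit: +283 days → 31 December 2014.
Expiry of referenced patent TU-611638:
  Base: filing + 22 years → 1 September 2008.
  Clinical Review Extension: 1131 days (within the 1900-day cap) → +1131 days → 7 October 2011.
  Examination Delay Credit: +479 days → 28 January 2013.
Terminal disclaimer: TU-448849 expires on the earlier of 31 December 2014 and 28 January 2013.

January 28, 2013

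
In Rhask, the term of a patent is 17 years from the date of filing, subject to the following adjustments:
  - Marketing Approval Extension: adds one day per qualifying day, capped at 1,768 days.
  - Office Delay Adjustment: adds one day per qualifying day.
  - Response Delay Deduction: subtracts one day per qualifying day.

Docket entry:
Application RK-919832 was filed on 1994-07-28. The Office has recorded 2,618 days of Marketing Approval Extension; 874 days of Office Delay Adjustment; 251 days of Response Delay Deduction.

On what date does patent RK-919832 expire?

2018-02-12

Base term: filing date + 17 years → 28 July 2011.
Marketing Approval Extension: 2618 days claimed exceeds the 1768-day cap, so +1768 days → 30 May 2016.
Office Delay Adjustment: +874 days → 21 October 2018.
Response Delay Deduction: −251 days → 12 February 2018.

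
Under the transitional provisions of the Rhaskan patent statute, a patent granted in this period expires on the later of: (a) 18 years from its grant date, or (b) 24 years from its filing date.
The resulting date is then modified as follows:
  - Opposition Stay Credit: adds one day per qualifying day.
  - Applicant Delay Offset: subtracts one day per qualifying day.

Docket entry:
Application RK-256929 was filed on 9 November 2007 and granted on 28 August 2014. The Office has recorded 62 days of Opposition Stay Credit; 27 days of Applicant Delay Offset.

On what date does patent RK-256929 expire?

October 2, 2032

(a) grant + 18 years → 28 August 2032.
(b) filing + 24 years → 9 November 2031.
Later of the two: 28 August 2032.
Opposition Stay Credit: +62 days → 29 October 2032.
Applicant Delay Offset: −27 days → 2 October 2032.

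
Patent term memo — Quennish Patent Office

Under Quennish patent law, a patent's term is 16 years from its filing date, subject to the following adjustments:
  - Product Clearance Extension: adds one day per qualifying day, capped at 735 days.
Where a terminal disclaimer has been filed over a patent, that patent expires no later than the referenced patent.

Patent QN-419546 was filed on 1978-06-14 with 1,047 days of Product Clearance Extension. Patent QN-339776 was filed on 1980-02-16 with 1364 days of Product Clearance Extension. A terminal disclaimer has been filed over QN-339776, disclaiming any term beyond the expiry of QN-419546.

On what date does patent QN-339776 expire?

June 18, 1996

Natural term of QN-339776:
  Base: filing + 16 years → 16 February 1996.
  Product Clearance Extension: 1364 days claimed exceeds the 735-day cap, so +735 days → 20 February 1998.
Expiry of referenced patent QN-419546:
  Base: filing + 16 years → 14 June 1994.
  Product Clearance Extension: 1047 days claimed exceeds the 735-day cap, so +735 days → 18 June 1996.
Terminal disclaimer: QN-339776 expires on the earlier of 20 February 1998 and 18 June 1996.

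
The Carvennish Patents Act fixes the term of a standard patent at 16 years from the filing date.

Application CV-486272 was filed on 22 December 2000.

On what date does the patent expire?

December 22, 2016

Filing date + 16 years → 22 December 2016.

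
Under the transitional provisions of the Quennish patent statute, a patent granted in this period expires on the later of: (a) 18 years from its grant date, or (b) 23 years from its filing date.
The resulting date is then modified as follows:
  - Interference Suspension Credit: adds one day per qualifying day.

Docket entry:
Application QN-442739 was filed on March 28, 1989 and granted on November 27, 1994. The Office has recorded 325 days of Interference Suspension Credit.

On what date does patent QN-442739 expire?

(a) grant + 18 years → 27 November 2012.
(b) filing + 23 years → 28 March 2012.
Later of the two: 27 November 2012.
Interference Suspension Credit: +325 days → 18 October 2013.

2013-10-18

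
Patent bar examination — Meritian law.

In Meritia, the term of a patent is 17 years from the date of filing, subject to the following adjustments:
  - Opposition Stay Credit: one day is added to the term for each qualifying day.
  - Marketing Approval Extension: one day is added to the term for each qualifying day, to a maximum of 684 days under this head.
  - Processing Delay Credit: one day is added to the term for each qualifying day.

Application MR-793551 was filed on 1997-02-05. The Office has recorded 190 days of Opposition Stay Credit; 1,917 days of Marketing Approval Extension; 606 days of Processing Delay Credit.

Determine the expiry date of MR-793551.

Base term: filing date + 17 years → 5 February 2014.
Opposition Stay Credit: +190 days → 14 August 2014.
Marketing Approval Extension: 1917 days claimed exceeds the 684-day cap, so +684 days → 28 June 2016.
Processing Delay Credit: +606 days → 24 February 2018.

February 24, 2018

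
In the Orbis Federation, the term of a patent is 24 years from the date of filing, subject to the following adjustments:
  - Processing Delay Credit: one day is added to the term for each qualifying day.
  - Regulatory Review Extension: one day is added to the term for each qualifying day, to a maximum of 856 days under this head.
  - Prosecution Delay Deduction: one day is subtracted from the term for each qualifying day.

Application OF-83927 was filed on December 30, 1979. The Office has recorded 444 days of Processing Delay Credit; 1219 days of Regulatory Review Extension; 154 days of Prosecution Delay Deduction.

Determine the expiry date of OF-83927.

Base term: filing date + 24 years → 30 December 2003.
Processing Delay Credit: +444 days → 18 March 2005.
Regulatory Review Extension: 1219 days claimed exceeds the 856-day cap, so +856 days → 22 July 2007.
Prosecution Delay Deduction: −154 days → 18 February 2007.

February 18, 2007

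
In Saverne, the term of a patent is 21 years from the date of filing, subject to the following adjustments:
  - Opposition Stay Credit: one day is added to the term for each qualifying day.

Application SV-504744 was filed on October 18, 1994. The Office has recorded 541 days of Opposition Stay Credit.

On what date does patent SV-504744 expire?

Base term: filing date + 21 years → 18 October 2015.
Opposition Stay Credit: +541 days → 11 April 2017.

2017-04-11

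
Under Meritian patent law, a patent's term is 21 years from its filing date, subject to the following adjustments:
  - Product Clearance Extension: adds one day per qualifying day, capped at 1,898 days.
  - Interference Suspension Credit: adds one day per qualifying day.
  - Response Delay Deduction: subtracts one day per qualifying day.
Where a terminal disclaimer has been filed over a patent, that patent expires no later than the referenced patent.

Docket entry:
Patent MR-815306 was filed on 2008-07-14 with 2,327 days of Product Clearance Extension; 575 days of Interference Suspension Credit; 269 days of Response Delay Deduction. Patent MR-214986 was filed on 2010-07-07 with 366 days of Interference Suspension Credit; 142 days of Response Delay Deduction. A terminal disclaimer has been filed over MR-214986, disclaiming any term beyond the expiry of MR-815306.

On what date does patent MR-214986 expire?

Natural term of MR-214986:
  Base: filing + 21 years → 7 July 2031.
  Interference Suspension Credit: +366 days → 7 July 2032.
  Response Delay Deduction: −142 days → 16 February 2032.
Expiry of referenced patent MR-815306:
  Base: filing + 21 years → 14 July 2029.
  Product Clearance Extension: 2327 days claimed exceeds the 1898-day cap, so +1898 days → 24 September 2034.
  Interference Suspension Credit: +575 days → 21 April 2036.
  Response Delay Deduction: −269 days → 27 July 2035.
Terminal disclaimer: MR-214986 expires on the earlier of 16 February 2032 and 27 July 2035.

February 16, 2032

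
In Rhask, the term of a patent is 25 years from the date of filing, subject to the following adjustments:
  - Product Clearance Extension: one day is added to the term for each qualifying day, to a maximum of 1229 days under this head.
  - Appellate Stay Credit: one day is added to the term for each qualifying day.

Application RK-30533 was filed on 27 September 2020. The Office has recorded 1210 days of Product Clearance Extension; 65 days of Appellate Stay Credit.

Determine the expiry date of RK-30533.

Base term: filing date + 25 years → 27 September 2045.
Product Clearance Extension: 1210 days (within the 1229-day cap) → +1210 days → 19 January 2049.
Appellate Stay Credit: +65 days → 25 March 2049.

March 25, 2049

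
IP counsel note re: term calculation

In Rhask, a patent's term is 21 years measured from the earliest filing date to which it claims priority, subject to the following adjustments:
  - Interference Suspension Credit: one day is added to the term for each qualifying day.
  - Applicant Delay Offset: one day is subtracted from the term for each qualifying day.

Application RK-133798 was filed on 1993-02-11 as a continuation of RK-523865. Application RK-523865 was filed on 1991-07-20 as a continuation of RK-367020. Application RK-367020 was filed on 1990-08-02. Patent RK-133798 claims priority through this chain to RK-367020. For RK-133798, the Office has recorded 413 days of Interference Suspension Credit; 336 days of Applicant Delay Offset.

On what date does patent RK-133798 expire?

Earliest priority filing: 2 August 1990.
Base term: 2 August 1990 + 21 years → 2 August 2011.
Interference Suspension Credit: +413 days → 18 September 2012.
Applicant Delay Offset: −336 days → 18 October 2011.

2011-10-18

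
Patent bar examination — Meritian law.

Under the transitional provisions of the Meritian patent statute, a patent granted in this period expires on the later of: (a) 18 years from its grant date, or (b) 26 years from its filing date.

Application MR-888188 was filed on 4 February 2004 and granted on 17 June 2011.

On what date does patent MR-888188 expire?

(a) grant + 18 years → 17 June 2029.
(b) filing + 26 years → 4 February 2030.
Later of the two: 4 February 2030.

February 4, 2030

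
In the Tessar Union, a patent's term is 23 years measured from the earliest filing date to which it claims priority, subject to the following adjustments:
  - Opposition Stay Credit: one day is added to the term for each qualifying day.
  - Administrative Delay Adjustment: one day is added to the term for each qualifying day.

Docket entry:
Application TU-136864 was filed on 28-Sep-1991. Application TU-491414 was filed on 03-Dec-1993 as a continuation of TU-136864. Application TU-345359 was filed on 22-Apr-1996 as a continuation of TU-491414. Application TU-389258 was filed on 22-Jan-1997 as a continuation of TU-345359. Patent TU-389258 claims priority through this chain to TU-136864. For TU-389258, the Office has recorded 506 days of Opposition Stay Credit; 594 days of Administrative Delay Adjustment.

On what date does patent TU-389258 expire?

October 2, 2017

Earliest priority filing: 28 September 1991.
Base term: 28 September 1991 + 23 years → 28 September 2014.
Opposition Stay Credit: +506 days → 16 February 2016.
Administrative Delay Adjustment: +594 days → 2 October 2017.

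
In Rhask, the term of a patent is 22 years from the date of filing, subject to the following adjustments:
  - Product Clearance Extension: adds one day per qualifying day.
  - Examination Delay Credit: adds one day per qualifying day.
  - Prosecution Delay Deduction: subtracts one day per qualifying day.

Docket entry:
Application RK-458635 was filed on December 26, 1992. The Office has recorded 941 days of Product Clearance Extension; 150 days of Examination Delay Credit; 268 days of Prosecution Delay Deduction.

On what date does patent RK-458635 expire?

Base term: filing date + 22 years → 26 December 2014.
Product Clearance Extension: +941 days → 24 July 2017.
Examination Delay Credit: +150 days → 21 December 2017.
Prosecution Delay Deduction: −268 days → 28 March 2017.

March 28, 2017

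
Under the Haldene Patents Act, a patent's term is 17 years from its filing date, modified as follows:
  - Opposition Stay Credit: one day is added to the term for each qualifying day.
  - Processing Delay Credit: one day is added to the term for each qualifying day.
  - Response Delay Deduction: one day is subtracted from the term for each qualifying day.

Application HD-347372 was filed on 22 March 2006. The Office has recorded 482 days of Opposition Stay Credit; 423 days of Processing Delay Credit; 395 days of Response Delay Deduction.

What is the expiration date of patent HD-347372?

Base term: filing date + 17 years → 22 March 2023.
Opposition Stay Credit: +482 days → 16 July 2024.
Processing Delay Credit: +423 days → 12 September 2025.
Response Delay Deduction: −395 days → 13 August 2024.

August 13, 2024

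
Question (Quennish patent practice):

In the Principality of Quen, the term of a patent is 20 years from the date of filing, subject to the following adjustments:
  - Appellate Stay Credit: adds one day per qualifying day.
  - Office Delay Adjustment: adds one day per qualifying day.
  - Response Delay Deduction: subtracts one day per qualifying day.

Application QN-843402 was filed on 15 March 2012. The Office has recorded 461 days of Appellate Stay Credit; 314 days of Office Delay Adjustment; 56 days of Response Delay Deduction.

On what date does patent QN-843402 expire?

Base term: filing date + 20 years → 15 March 2032.
Appellate Stay Credit: +461 days → 19 June 2033.
Office Delay Adjustment: +314 days → 29 April 2034.
Response Delay Deduction: −56 days → 4 March 2034.

March 4, 2034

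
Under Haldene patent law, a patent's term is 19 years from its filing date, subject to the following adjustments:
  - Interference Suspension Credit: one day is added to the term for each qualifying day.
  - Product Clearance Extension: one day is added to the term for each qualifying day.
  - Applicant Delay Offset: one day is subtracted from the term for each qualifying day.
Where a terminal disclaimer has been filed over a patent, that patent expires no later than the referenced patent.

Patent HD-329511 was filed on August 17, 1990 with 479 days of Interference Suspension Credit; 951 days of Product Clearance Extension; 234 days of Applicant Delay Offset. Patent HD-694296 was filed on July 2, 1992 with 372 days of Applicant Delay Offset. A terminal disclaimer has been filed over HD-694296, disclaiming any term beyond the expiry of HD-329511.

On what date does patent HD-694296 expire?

2010-06-25

Natural term of HD-694296:
  Base: filing + 19 years → 2 July 2011.
  Applicant Delay Offset: −372 days → 25 June 2010.
Expiry of referenced patent HD-329511:
  Base: filing + 19 years → 17 August 2009.
  Interference Suspension Credit: +479 days → 9 December 2010.
  Product Clearance Extension: +951 days → 17 July 2013.
  Applicant Delay Offset: −234 days → 25 November 2012.
Terminal disclaimer: HD-694296 expires on the earlier of 25 June 2010 and 25 November 2012.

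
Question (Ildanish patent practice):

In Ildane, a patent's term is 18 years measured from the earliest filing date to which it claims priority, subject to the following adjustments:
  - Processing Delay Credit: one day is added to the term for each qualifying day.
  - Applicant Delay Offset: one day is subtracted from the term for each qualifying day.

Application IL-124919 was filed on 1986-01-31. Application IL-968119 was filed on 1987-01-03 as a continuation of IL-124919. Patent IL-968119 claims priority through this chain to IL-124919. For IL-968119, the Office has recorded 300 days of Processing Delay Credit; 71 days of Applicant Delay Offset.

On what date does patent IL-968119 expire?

2004-09-16

Earliest priority filing: 31 January 1986.
Base term: 31 January 1986 + 18 years → 31 January 2004.
Processing Delay Credit: +300 days → 26 November 2004.
Applicant Delay Offset: −71 days → 16 September 2004.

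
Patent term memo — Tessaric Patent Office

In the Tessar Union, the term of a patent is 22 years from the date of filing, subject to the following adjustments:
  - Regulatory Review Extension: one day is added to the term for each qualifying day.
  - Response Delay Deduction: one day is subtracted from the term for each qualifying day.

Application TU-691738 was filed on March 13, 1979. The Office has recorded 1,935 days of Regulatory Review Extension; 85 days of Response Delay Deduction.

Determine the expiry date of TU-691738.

Base term: filing date + 22 years → 13 March 2001.
Regulatory Review Extension: +1935 days → 30 June 2006.
Response Delay Deduction: −85 days → 6 April 2006.

2006-04-06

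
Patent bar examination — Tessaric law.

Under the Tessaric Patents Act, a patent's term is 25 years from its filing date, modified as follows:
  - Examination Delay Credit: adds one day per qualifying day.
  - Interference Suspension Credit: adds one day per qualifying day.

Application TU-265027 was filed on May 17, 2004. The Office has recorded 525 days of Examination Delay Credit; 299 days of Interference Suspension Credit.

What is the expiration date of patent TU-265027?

2031-08-19

Base term: filing date + 25 years → 17 May 2029.
Examination Delay Credit: +525 days → 24 October 2030.
Interference Suspension Credit: +299 days → 19 August 2031.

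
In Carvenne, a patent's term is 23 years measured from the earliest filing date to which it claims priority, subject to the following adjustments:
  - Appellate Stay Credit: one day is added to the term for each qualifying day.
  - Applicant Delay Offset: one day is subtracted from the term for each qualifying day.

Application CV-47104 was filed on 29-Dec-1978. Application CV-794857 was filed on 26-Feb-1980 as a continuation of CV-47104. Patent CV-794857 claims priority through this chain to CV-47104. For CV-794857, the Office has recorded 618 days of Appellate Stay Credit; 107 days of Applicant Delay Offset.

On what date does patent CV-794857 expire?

May 24, 2003

Earliest priority filing: 29 December 1978.
Base term: 29 December 1978 + 23 years → 29 December 2001.
Appellate Stay Credit: +618 days → 8 September 2003.
Applicant Delay Offset: −107 days → 24 May 2003.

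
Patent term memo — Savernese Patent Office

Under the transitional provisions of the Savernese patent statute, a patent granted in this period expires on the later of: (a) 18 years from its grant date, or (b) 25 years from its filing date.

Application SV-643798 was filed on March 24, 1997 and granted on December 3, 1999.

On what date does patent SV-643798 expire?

March 24, 2022

(a) grant + 18 years → 3 December 2017.
(b) filing + 25 years → 24 March 2022.
Later of the two: 24 March 2022.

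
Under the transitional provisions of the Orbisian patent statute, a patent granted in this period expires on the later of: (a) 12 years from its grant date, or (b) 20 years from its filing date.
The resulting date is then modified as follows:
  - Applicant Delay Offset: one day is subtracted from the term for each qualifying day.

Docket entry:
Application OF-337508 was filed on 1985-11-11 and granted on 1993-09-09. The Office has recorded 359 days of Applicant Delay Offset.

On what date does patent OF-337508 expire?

(a) grant + 12 years → 9 September 2005.
(b) filing + 20 years → 11 November 2005.
Later of the two: 11 November 2005.
Applicant Delay Offset: −359 days → 17 November 2004.

November 17, 2004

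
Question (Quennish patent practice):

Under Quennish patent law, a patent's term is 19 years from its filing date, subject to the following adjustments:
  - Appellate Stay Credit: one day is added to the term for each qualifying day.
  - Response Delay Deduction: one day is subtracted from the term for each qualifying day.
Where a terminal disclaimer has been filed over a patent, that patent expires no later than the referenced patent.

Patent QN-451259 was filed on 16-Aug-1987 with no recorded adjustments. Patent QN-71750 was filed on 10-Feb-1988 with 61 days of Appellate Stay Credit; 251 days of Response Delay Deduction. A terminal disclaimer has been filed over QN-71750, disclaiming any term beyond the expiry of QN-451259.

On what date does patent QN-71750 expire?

Natural term of QN-71750:
  Base: filing + 19 years → 10 February 2007.
  Appellate Stay Credit: +61 days → 12 April 2007.
  Response Delay Deduction: −251 days → 4 August 2006.
Expiry of referenced patent QN-451259:
  Base: filing + 19 years → 16 August 2006.
Terminal disclaimer: QN-71750 expires on the earlier of 4 August 2006 and 16 August 2006.

August 4, 2006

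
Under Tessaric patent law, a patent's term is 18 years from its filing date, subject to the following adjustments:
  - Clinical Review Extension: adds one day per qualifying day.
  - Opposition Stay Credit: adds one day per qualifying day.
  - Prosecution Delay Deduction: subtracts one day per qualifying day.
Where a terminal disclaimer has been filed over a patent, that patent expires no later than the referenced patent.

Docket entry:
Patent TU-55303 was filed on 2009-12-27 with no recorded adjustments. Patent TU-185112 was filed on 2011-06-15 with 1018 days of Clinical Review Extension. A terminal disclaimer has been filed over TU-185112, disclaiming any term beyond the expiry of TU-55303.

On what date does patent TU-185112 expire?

2027-12-27

Natural term of TU-185112:
  Base: filing + 18 years → 15 June 2029.
  Clinical Review Extension: +1018 days → 29 March 2032.
Expiry of referenced patent TU-55303:
  Base: filing + 18 years → 27 December 2027.
Terminal disclaimer: TU-185112 expires on the earlier of 29 March 2032 and 27 December 2027.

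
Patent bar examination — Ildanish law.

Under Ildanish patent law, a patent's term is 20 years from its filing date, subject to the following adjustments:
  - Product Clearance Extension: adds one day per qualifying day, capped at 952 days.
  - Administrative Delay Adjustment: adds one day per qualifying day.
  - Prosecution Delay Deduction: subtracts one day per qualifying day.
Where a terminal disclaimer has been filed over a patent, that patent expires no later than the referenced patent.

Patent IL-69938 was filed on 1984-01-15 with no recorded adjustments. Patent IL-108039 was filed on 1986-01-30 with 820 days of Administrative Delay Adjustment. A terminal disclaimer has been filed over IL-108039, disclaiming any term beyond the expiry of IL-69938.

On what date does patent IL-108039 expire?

Natural term of IL-108039:
  Base: filing + 20 years → 30 January 2006.
  Administrative Delay Adjustment: +820 days → 29 April 2008.
Expiry of referenced patent IL-69938:
  Base: filing + 20 years → 15 January 2004.
Terminal disclaimer: IL-108039 expires on the earlier of 29 April 2008 and 15 January 2004.

2004-01-15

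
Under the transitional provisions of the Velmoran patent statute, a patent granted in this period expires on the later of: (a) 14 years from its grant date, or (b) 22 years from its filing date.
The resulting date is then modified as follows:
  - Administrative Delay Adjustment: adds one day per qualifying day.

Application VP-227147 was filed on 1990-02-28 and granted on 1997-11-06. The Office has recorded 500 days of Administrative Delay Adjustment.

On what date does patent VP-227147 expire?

July 12, 2013

(a) grant + 14 years → 6 November 2011.
(b) filing + 22 years → 28 February 2012.
Later of the two: 28 February 2012.
Administrative Delay Adjustment: +500 days → 12 July 2013.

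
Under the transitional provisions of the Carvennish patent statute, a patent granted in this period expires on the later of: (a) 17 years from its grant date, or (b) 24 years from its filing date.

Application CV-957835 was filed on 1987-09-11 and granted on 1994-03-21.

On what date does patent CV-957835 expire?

2011-09-11

(a) grant + 17 years → 21 March 2011.
(b) filing + 24 years → 11 September 2011.
Later of the two: 11 September 2011.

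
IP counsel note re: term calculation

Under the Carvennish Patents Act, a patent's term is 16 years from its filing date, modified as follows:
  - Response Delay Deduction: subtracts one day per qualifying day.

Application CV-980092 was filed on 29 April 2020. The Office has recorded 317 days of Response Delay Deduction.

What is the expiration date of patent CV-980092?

June 17, 2035

Base term: filing date + 16 years → 29 April 2036.
Response Delay Deduction: −317 days → 17 June 2035.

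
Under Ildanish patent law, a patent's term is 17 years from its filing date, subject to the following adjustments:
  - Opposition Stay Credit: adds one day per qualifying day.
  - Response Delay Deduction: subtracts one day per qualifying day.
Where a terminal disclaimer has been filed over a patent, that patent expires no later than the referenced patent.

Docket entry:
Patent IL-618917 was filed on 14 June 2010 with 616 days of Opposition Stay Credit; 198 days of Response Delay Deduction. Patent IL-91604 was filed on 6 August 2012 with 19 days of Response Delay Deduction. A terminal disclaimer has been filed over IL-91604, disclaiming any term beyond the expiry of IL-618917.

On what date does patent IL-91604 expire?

Natural term of IL-91604:
  Base: filing + 17 years → 6 August 2029.
  Response Delay Deduction: −19 days → 18 July 2029.
Expiry of referenced patent IL-618917:
  Base: filing + 17 years → 14 June 2027.
  Opposition Stay Credit: +616 days → 19 February 2029.
  Response Delay Deduction: −198 days → 5 August 2028.
Terminal disclaimer: IL-91604 expires on the earlier of 18 July 2029 and 5 August 2028.

August 5, 2028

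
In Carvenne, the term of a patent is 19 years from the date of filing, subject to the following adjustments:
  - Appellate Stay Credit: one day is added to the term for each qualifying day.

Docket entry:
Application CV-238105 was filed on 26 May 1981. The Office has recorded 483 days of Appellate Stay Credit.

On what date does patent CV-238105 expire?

Base term: filing date + 19 years → 26 May 2000.
Appellate Stay Credit: +483 days → 21 September 2001.

2001-09-21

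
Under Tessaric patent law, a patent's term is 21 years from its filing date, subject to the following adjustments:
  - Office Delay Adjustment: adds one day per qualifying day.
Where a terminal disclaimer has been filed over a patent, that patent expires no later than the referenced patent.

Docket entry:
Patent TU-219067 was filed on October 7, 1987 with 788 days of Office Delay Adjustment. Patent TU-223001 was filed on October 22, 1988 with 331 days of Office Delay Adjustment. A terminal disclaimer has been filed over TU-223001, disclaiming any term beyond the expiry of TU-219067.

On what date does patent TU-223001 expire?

Natural term of TU-223001:
  Base: filing + 21 years → 22 October 2009.
  Office Delay Adjustment: +331 days → 18 September 2010.
Expiry of referenced patent TU-219067:
  Base: filing + 21 years → 7 October 2008.
  Office Delay Adjustment: +788 days → 4 December 2010.
Terminal disclaimer: TU-223001 expires on the earlier of 18 September 2010 and 4 December 2010.

2010-09-18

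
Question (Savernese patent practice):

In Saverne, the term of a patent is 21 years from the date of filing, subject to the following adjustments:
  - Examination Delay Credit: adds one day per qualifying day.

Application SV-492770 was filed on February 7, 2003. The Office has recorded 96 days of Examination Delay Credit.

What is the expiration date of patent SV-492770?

2024-05-13

Base term: filing date + 21 years → 7 February 2024.
Examination Delay Credit: +96 days → 13 May 2024.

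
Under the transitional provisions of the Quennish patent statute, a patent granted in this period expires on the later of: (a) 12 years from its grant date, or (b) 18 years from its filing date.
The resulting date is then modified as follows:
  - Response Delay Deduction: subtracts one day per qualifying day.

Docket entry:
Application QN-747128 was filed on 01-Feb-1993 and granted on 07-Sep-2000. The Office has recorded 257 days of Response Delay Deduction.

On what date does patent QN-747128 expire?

(a) grant + 12 years → 7 September 2012.
(b) filing + 18 years → 1 February 2011.
Later of the two: 7 September 2012.
Response Delay Deduction: −257 days → 25 December 2011.

December 25, 2011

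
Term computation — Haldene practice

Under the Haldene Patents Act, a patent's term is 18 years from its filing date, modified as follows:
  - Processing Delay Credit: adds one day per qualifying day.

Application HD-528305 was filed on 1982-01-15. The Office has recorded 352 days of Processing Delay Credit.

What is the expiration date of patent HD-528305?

2001-01-01

Base term: filing date + 18 years → 15 January 2000.
Processing Delay Credit: +352 days → 1 January 2001.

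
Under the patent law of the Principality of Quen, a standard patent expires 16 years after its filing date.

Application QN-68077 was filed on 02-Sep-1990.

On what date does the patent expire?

Filing date + 16 years → 2 September 2006.

September 2, 2006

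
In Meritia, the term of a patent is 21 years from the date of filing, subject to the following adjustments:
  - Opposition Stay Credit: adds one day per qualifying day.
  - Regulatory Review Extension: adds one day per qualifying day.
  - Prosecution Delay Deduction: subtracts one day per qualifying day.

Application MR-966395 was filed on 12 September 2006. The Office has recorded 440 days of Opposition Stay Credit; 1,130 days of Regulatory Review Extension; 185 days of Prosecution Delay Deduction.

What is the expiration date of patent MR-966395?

Base term: filing date + 21 years → 12 September 2027.
Opposition Stay Credit: +440 days → 25 November 2028.
Regulatory Review Extension: +1130 days → 30 December 2031.
Prosecution Delay Deduction: −185 days → 28 June 2031.

June 28, 2031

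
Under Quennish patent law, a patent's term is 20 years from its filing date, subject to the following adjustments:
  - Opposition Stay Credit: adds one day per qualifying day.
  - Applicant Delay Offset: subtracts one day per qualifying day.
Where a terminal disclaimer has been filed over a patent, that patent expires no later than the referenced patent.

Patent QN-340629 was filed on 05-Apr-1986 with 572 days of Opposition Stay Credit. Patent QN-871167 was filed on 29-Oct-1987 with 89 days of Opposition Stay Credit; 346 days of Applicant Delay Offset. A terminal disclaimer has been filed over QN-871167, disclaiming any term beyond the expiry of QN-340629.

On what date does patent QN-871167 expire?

Natural term of QN-871167:
  Base: filing + 20 years → 29 October 2007.
  Opposition Stay Credit: +89 days → 26 January 2008.
  Applicant Delay Offset: −346 days → 14 February 2007.
Expiry of referenced patent QN-340629:
  Base: filing + 20 years → 5 April 2006.
  Opposition Stay Credit: +572 days → 29 October 2007.
Terminal disclaimer: QN-871167 expires on the earlier of 14 February 2007 and 29 October 2007.

2007-02-14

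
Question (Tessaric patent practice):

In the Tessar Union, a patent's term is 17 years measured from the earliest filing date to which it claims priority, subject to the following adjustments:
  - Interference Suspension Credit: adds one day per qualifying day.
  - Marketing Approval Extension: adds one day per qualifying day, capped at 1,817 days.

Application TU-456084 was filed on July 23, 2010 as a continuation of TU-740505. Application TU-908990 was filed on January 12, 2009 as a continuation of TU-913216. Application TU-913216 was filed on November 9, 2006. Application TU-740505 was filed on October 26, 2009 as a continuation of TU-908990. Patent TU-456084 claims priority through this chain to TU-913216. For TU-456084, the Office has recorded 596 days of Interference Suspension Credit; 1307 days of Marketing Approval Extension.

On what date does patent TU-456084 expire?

Earliest priority filing: 9 November 2006.
Base term: 9 November 2006 + 17 years → 9 November 2023.
Interference Suspension Credit: +596 days → 27 June 2025.
Marketing Approval Extension: 1307 days (within the 1817-day cap) → +1307 days → 24 January 2029.

2029-01-24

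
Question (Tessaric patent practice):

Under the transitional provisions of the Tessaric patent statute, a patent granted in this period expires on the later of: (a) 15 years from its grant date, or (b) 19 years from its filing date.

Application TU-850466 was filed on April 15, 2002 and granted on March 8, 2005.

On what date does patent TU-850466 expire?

(a) grant + 15 years → 8 March 2020.
(b) filing + 19 years → 15 April 2021.
Later of the two: 15 April 2021.

2021-04-15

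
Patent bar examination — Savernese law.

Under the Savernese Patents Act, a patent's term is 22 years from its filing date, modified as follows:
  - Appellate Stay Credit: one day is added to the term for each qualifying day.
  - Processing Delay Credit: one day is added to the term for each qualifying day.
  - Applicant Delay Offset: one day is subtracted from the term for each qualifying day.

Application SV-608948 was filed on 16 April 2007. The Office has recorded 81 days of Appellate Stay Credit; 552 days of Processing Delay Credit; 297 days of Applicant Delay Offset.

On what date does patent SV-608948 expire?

2030-03-18

Base term: filing date + 22 years → 16 April 2029.
Appellate Stay Credit: +81 days → 6 July 2029.
Processing Delay Credit: +552 days → 9 January 2031.
Applicant Delay Offset: −297 days → 18 March 2030.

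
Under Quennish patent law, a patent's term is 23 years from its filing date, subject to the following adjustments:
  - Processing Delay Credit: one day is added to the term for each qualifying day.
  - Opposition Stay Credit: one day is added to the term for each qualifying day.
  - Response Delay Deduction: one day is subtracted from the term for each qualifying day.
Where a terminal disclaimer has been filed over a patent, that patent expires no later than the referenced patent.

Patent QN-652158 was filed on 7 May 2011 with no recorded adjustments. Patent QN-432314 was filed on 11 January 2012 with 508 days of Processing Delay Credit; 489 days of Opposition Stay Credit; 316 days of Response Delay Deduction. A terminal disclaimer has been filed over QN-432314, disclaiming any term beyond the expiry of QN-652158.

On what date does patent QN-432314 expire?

Natural term of QN-432314:
  Base: filing + 23 years → 11 January 2035.
  Processing Delay Credit: +508 days → 2 June 2036.
  Opposition Stay Credit: +489 days → 4 October 2037.
  Response Delay Deduction: −316 days → 22 November 2036.
Expiry of referenced patent QN-652158:
  Base: filing + 23 years → 7 May 2034.
Terminal disclaimer: QN-432314 expires on the earlier of 22 November 2036 and 7 May 2034.

May 7, 2034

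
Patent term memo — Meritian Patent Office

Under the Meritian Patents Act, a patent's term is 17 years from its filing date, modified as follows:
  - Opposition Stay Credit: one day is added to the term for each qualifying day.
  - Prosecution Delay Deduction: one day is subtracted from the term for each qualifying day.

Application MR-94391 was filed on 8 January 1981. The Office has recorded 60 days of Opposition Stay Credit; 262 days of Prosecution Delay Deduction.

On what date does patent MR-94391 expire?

Base term: filing date + 17 years → 8 January 1998.
Opposition Stay Credit: +60 days → 9 March 1998.
Prosecution Delay Deduction: −262 days → 20 June 1997.

1997-06-20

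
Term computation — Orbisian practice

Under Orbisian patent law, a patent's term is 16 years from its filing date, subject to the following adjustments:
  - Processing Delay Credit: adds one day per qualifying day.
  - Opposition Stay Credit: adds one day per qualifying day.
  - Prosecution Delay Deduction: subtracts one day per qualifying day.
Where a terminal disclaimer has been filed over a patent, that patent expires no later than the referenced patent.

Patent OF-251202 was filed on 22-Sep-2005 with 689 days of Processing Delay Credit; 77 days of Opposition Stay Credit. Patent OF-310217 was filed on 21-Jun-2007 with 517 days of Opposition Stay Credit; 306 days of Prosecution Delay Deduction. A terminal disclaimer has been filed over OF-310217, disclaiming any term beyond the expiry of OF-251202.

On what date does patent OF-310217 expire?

2023-10-28

Natural term of OF-310217:
  Base: filing + 16 years → 21 June 2023.
  Opposition Stay Credit: +517 days → 19 November 2024.
  Prosecution Delay Deduction: −306 days → 18 January 2024.
Expiry of referenced patent OF-251202:
  Base: filing + 16 years → 22 September 2021.
  Processing Delay Credit: +689 days → 12 August 2023.
  Opposition Stay Credit: +77 days → 28 October 2023.
Terminal disclaimer: OF-310217 expires on the earlier of 18 January 2024 and 28 October 2023.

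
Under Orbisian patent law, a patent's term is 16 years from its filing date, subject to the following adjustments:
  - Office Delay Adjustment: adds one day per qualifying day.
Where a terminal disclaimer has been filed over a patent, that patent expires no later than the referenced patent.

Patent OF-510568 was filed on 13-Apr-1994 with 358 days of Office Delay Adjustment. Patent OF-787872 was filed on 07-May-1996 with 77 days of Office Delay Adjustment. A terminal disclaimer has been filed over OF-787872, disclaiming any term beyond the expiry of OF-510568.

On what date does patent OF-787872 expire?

April 6, 2011

Natural term of OF-787872:
  Base: filing + 16 years → 7 May 2012.
  Office Delay Adjustment: +77 days → 23 July 2012.
Expiry of referenced patent OF-510568:
  Base: filing + 16 years → 13 April 2010.
  Office Delay Adjustment: +358 days → 6 April 2011.
Terminal disclaimer: OF-787872 expires on the earlier of 23 July 2012 and 6 April 2011.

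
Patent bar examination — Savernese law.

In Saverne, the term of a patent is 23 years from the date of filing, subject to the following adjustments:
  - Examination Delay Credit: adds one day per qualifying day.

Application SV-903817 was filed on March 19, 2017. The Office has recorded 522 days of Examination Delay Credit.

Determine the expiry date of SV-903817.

Base term: filing date + 23 years → 19 March 2040.
Examination Delay Credit: +522 days → 23 August 2041.

August 23, 2041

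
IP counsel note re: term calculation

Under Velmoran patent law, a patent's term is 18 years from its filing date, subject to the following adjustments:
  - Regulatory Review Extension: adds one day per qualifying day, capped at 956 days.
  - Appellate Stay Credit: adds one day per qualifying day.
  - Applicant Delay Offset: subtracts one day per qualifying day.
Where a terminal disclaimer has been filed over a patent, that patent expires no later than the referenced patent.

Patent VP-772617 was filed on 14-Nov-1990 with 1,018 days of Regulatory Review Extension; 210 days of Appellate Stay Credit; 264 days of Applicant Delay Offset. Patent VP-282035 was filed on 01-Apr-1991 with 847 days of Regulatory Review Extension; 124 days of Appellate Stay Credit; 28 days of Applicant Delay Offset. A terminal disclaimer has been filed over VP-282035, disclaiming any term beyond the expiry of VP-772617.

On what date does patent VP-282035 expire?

Natural term of VP-282035:
  Base: filing + 18 years → 1 April 2009.
  Regulatory Review Extension: 847 days (within the 956-day cap) → +847 days → 27 July 2011.
  Appellate Stay Credit: +124 days → 28 November 2011.
  Applicant Delay Offset: −28 days → 31 October 2011.
Expiry of referenced patent VP-772617:
  Base: filing + 18 years → 14 November 2008.
  Regulatory Review Extension: 1018 days claimed exceeds the 956-day cap, so +956 days → 28 June 2011.
  Appellate Stay Credit: +210 days → 24 January 2012.
  Applicant Delay Offset: −264 days → 5 May 2011.
Terminal disclaimer: VP-282035 expires on the earlier of 31 October 2011 and 5 May 2011.

2011-05-05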